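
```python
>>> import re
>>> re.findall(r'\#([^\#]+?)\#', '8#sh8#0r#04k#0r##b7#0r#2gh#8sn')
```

`findall` collects group 1 from each match (4 total).

['sh8', '04k', 'b7', '2gh']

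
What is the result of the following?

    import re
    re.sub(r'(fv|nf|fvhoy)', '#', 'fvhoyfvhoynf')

'#hoy#hoy#'

`|` is ordered: at each position the engine commits to the first alternative that works.
Matches: at [0:2] → 'fv'; at [5:7] → 'fv'; at [10:12] → 'nf'.
`sub` substitutes '#' at each match site.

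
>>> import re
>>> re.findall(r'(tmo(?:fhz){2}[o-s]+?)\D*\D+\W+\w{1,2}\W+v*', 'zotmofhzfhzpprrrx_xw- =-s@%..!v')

Pattern: the literal 'tmo', then the literal 'fhz' repeated 2 times, then one or more of a character in [o-s] (lazy) (captured); then zero or more of a non-digit; then one or more of a non-digit, then one or more of a non-word character; then 1 to 2 of a word character, then one or more of a non-word character, then zero or more of a literal 'v'.
A non-greedy quantifier consumes as few characters as it can — just enough that the remainder of the pattern still matches from where it stops; whatever follows it matches normally.
Scanning left to right: at [2:31] match 'tmofhzfhzpprrrx_xw- =-s@%..!v', group 1 = 'tmofhzfhzp'.
`findall` collects group 1 from the one match (1 total).

['tmofhzfhzp']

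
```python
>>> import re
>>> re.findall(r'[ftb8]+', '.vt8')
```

['t8']

Since nothing is captured, `findall` lists the 1 matched substring directly.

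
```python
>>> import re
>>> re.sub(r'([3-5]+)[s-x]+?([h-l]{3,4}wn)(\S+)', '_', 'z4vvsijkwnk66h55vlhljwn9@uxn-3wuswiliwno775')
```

Pattern: one or more of a character in [3-5] (captured); then one or more of a character in [s-x] (lazy); then 3 to 4 of a character in [h-l], then the literal 'wn' (captured); then one or more of a non-whitespace character (captured).
Matches: at [1:43] → '4vvsijkwnk66h55vlhljwn9@uxn-3wuswiliwno775'.
`sub` substitutes '_' at each match site.

'z_'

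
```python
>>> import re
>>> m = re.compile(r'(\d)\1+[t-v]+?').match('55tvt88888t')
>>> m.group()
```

A backreference is literal: `\1` must see the identical characters the first group matched.
`re.match` only tries the pattern at the start of the string.
The match spans [0:3] → '55t'.
Captured: group 1 = '5'.

'55t'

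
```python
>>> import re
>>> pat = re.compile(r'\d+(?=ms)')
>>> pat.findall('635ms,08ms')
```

The lookaround is zero-width — it requires the adjacent text to match without consuming it, so the asserted text isn't part of the match.
No capturing groups, so `findall` returns the 2 full match strings.

['635', '08']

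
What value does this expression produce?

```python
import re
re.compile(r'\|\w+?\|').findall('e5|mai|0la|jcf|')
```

['|mai|', '|jcf|']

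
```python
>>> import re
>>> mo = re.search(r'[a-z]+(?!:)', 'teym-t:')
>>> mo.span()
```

(0, 4)

The negative lookaround is zero-width — it rules out positions where the adjacent text would match, without consuming anything.
Unlike `match`, `search` isn't anchored — it looks for the pattern anywhere in the string.
The match spans [0:4] → 'teym'.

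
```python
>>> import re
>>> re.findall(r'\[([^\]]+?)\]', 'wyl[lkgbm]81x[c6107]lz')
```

Walking the string: at [3:10] match '[lkgbm]', group 1 = 'lkgbm'; at [13:20] match '[c6107]', group 1 = 'c6107'.
Because there's exactly one group, `findall` drops the full match and keeps group 1 from each hit.

['lkgbm', 'c6107']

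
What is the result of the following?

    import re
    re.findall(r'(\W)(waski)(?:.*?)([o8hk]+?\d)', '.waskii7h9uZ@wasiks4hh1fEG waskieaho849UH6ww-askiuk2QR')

Lazy quantifiers expand one character at a time until the remainder of the pattern can match.
`findall` packs the 3 group values into a tuple for every match.

[('.', 'waski', 'h9'), (' ', 'waski', 'ho8')]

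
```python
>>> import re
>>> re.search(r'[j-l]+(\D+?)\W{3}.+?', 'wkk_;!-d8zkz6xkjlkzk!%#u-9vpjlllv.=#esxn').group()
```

Because the quantifier is non-greedy, it stops expanding at the earliest point where the rest of the pattern can succeed.
The match spans [1:8] → 'kk_;!-d'.

'kk_;!-d'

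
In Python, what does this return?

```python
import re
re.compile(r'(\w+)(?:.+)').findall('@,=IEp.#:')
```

This matches one or more of a word character (captured); then one or more of any character (non-capturing group).
One capturing group, so `findall` returns just the captured substring from the one match — 1 in all.

['IEp']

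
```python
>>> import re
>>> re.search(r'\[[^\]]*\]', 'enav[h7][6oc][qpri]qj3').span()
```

(4, 8)

`re.search` tries every starting position until one works.
The match spans [4:8] → '[h7]'.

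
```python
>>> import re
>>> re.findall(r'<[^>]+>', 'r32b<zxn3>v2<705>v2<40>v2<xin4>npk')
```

['<zxn3>', '<705>', '<40>', '<xin4>']

Walking the string: at [4:10] → '<zxn3>'; at [12:17] → '<705>'; at [19:23] → '<40>'; at [25:31] → '<xin4>'.
With no groups in the pattern, `findall` gives back each whole match — 4 here.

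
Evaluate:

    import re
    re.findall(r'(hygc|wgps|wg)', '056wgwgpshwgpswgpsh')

['wg', 'wgps', 'wgps', 'wgps']

Alternation tries branches left to right and keeps the first one that lets the overall match succeed at that position.
Walking the string: at [3:5] match 'wg', group 1 = 'wg'; at [5:9] match 'wgps', group 1 = 'wgps'; at [10:14] match 'wgps', group 1 = 'wgps'; at [14:18] match 'wgps', group 1 = 'wgps'.
With a single group, `findall` returns only what that group captured — 4 items.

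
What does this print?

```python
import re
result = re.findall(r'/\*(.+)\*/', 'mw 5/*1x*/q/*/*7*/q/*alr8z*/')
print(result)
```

`findall` collects group 1 from the one match (1 total).

['1x*/q/*/*7*/q/*alr8z']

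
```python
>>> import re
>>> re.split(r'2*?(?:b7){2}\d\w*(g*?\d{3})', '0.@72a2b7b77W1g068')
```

Pattern: zero or more of a literal '2' (lazy), then the literal 'b7' repeated 2 times; then a digit, then zero or more of a word character; then zero or more of a literal 'g' (lazy), then exactly 3 of a digit (captured).
With a capturing group present, the delimiter's captured portion is kept in the result list.

['0.@72a', '068', '']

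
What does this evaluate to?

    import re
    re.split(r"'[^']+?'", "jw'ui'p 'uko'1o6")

['jw', 'p ', '1o6']

`split` removes every match and returns the 3 fragments in between.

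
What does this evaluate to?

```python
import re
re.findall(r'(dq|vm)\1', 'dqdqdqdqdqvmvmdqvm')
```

A backreference is literal: `\1` must see the identical characters the first group matched.
Walking the string: at [0:4] match 'dqdq', group 1 = 'dq'; at [4:8] match 'dqdq', group 1 = 'dq'; at [10:14] match 'vmvm', group 1 = 'vm'.
Because there's exactly one group, `findall` drops the full match and keeps group 1 from each hit.

['dq', 'dq', 'vm']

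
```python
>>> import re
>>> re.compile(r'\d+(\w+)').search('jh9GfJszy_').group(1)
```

Pattern: one or more of a digit; then one or more of a word character (captured).
`re.search` scans for the first position where the pattern succeeds.
The match spans [2:10] → '9GfJszy_'.
Captured: group 1 = 'GfJszy_'.

'GfJszy_'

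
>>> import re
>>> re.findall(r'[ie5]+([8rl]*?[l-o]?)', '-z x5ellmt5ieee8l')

['l', '']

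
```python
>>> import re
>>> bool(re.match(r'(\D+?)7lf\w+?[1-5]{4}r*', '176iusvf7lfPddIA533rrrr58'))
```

The pattern matches one or more of a non-digit (lazy) (captured); then the literal '7lf', then one or more of a word character (lazy); then exactly 4 of a character in [1-5], then zero or more of the literal 'r'.
`re.match` won't scan ahead — the pattern has to work from the very first character.
Here the string doesn't start with a match, so the call returns None, and `bool(None)` is False.

False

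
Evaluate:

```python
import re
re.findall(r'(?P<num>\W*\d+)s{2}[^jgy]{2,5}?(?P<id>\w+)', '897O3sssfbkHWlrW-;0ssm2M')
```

Pattern: zero or more of a non-word character, then one or more of a digit (captured as 'num'); then exactly 2 of a literal 's', then 2 to 5 of any character except [jgy] (lazy); then one or more of a word character (captured as 'id').
The `?` after the quantifier makes it lazy — it takes as little as possible before letting the rest of the pattern try.
Matches: at [4:16] match '3sssfbkHWlrW', groups = ('3', 'bkHWlrW'); at [16:24] match '-;0ssm2M', groups = ('-;0', 'M').
With 2 capturing groups, `findall` returns a 2-tuple per match.

[('3', 'bkHWlrW'), ('-;0', 'M')]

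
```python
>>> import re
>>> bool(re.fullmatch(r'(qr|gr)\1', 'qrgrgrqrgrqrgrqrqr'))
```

`\1` is not a pattern — it's the concrete string captured by group 1, re-applied verbatim.
`re.fullmatch` is like wrapping the pattern in `^…$` (in single-line mode).
Here the string isn't matched end-to-end, so the call returns None, and `bool(None)` is False.

False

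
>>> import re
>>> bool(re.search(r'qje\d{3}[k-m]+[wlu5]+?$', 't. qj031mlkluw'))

False

Here the pattern never matches, so the call returns None, and `bool(None)` is False.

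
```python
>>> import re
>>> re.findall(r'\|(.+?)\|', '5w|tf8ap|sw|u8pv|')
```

Because the quantifier is non-greedy, it stops expanding at the earliest point where the rest of the pattern can succeed.
Matches: at [2:9] match '|tf8ap|', group 1 = 'tf8ap'; at [11:17] match '|u8pv|', group 1 = 'u8pv'.
One capturing group, so `findall` returns just the captured substring from each match — 2 in all.

['tf8ap', 'u8pv']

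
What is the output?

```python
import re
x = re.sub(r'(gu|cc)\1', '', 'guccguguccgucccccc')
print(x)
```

guccccgucc

After group 1 captures some text, `\1` only succeeds where that same text appears again.
Each match is replaced by ''.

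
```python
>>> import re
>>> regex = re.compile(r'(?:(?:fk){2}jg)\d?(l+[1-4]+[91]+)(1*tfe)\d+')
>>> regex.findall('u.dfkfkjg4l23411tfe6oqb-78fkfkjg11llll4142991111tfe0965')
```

[('l23411', 'tfe')]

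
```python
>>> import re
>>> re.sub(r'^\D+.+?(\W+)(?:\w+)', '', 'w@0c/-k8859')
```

''

Every occurrence is swapped for ''.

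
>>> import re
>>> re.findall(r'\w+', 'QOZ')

['QOZ']

Pattern: one or more of a word character.
Walking the string: at [0:3] → 'QOZ'.
With no groups in the pattern, `findall` gives back each whole match — 1 here.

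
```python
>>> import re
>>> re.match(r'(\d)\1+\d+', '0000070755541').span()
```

A backreference is literal: `\1` must see the identical characters the first group matched.
`re.match` only tries the pattern at the start of the string.
The match spans [0:13] → '0000070755541'.
Captured: group 1 = '0'.

(0, 13)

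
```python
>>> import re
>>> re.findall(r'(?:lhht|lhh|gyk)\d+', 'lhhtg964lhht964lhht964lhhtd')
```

['lhht964', 'lhht964']

With no groups in the pattern, `findall` gives back each whole match — 2 here.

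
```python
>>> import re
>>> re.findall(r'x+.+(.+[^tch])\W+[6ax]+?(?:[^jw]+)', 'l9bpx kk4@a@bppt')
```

Pattern: one or more of a literal 'x', then one or more of any character; then one or more of any character, then any character except [tch] (captured); then one or more of a non-word character; then one or more of one of [6ax] (lazy); then one or more of any character except [jw] (non-capturing group).
Matches: at [4:16] match 'x kk4@a@bppt', group 1 = 'k4'.
One capturing group, so `findall` returns just the captured substring from the one match — 1 in all.

['k4']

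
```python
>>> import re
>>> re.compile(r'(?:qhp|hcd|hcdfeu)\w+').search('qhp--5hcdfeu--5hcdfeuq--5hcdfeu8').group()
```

`re.search` scans for the first position where the pattern succeeds.
The match spans [6:12] → 'hcdfeu'.

'hcdfeu'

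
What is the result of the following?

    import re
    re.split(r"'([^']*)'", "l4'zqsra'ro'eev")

With a capturing group present, the delimiter's captured portion is kept in the result list.

['l4', 'zqsra', "ro'eev"]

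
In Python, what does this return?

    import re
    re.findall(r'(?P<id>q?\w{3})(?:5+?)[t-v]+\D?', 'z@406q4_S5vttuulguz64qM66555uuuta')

['q4_S', 'qM66']

The pattern matches optionally a literal 'q', then exactly 3 of a word character (captured as 'id'); then one or more of a literal '5' (lazy) (non-capturing group); then one or more of a character in [t-v], then optionally a non-digit.
Scanning left to right: at [5:16] match 'q4_S5vttuul', group 1 = 'q4_S'; at [21:33] match 'qM66555uuuta', group 1 = 'qM66'.
Because there's exactly one group, `findall` drops the full match and keeps group 1 from each hit.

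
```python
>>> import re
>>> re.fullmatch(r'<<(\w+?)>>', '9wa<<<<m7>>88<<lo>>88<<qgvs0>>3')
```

None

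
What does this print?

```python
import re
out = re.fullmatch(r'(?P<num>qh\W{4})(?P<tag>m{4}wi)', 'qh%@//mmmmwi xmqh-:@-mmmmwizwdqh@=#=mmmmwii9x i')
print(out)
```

Pattern: the literal 'qh', then exactly 4 of a non-word character (captured as 'num'); then exactly 4 of a literal 'm', then the literal 'wi' (captured as 'tag').
`re.fullmatch` requires the pattern to consume the entire string.
Here there's no way to consume every character, so the call returns None.

None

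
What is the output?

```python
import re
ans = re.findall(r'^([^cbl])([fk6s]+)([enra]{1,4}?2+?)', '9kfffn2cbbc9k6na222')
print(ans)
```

The pattern matches anchored at the start of the string; then any character except [cbl] (captured); then one or more of one of [fk6s] (captured); then 1 to 4 of one of [enra] (lazy), then one or more of the literal '2' (lazy) (captured).
3 groups means the one result is a tuple of 3 captured strings — 1 here.

[('9', 'kfff', 'n2')]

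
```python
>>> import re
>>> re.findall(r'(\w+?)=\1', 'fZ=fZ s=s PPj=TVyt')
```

['fZ', 's']

`\1` is not a pattern — it's the concrete string captured by group 1, re-applied verbatim.
Scanning left to right: at [0:5] match 'fZ=fZ', group 1 = 'fZ'; at [6:9] match 's=s', group 1 = 's'.
`findall` collects group 1 from each match (2 total).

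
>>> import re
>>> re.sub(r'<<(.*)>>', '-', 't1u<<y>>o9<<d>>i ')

Matches: at [3:15] → '<<y>>o9<<d>>'.
`sub` substitutes '-' at each match site.

't1u-i '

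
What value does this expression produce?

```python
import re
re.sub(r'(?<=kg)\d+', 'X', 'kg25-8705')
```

The lookaround is zero-width — it requires the adjacent text to match without consuming it, so the asserted text isn't part of the match.
Matches: at [2:4] → '25'.
Every occurrence is swapped for 'X'.

'kgX-8705'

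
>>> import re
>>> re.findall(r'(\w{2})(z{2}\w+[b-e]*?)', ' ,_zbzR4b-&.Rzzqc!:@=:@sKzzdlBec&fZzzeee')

[('sK', 'zzdlBec'), ('fZ', 'zzeee')]

Multiple groups make `findall` return tuples — one 2-tuple for each match.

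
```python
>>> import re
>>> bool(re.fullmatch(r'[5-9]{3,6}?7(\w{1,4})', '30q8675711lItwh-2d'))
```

False

The pattern matches 3 to 6 of a character in [5-9] (lazy); then a literal '7'; then 1 to 4 of a word character (captured).
`re.fullmatch` is like wrapping the pattern in `^…$` (in single-line mode).
Here the string isn't matched end-to-end, so the call returns None, and `bool(None)` is False.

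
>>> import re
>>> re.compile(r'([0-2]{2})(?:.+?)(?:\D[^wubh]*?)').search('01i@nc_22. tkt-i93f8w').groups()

('01',)

The match spans [0:4] → '01i@'.
Captured: group 1 = '01'.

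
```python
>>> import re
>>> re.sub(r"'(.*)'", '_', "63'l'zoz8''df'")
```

Matches: at [2:14] → "'l'zoz8''df'".
Each match is replaced by '_'.

'63_'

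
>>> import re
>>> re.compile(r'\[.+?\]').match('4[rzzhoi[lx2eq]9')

None

`re.match` only tries the pattern at the start of the string.
Here position 0 doesn't satisfy it, so the call returns None.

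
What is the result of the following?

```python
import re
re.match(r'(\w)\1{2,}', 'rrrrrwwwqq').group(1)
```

A backreference is literal: `\1` must see the identical characters the first group matched.
`re.match` won't scan ahead — the pattern has to work from the very first character.
The match spans [0:5] → 'rrrrr'.
Captured: group 1 = 'r'.

'r'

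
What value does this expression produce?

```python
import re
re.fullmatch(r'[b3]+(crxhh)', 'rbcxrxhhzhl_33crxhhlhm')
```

None

The pattern matches one or more of one of [b3]; then the literal 'cr', then the literal 'xhh' (captured).
`re.fullmatch` requires the pattern to consume the entire string.
Here there's no way to consume every character, so the call returns None.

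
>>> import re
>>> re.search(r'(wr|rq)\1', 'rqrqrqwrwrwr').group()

'rqrq'

After group 1 captures some text, `\1` only succeeds where that same text appears again.
`search` walks the string left to right and returns the first match it finds.
The match spans [0:4] → 'rqrq'.
Captured: group 1 = 'rq'.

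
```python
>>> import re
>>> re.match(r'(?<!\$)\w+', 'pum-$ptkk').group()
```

A negative assertion filters positions out without eating any characters.
`re.match` won't scan ahead — the pattern has to work from the very first character.
The match spans [0:3] → 'pum'.

'pum'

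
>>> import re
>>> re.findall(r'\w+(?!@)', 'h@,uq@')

['u']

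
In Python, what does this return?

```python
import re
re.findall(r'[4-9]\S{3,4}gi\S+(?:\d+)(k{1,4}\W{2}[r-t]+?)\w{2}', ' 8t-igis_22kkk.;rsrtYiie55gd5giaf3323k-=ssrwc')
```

['k-=s']

This matches a character in [4-9], then 3 to 4 of a non-whitespace character, then the literal 'gi'; then one or more of a non-whitespace character; then one or more of a digit (non-capturing group); then 1 to 4 of the literal 'k', then exactly 2 of a non-word character, then one or more of a character in [r-t] (lazy) (captured); then exactly 2 of a word character.
Because the quantifier is non-greedy, it stops expanding at the earliest point where the rest of the pattern can succeed.
Matches: at [1:43] match '8t-igis_22kkk.;rsrtYiie55gd5giaf3323k-=ssr', group 1 = 'k-=s'.
One capturing group, so `findall` returns just the captured substring from the one match — 1 in all.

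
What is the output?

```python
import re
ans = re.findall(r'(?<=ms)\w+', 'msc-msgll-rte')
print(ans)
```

['c', 'gll']

The `(?=…)`/`(?<=…)` assertion just peeks at neighbouring text; it doesn't advance the match position.
No capturing groups, so `findall` returns the 2 full match strings.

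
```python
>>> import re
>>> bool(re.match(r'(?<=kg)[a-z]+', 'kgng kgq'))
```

False

The positive lookaround only admits positions where the adjacent text matches; those characters stay outside the span.
With `match`, the pattern is implicitly anchored at the beginning.
Here the pattern fails at index 0, so the call returns None, and `bool(None)` is False.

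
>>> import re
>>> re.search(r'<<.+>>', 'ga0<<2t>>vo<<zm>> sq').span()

(3, 17)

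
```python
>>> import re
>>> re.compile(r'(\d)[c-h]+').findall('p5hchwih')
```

['5']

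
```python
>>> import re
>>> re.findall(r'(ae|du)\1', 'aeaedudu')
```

The backreference `\1` re-matches whatever the first group consumed, character for character.
One capturing group, so `findall` returns just the captured substring from each match — 2 in all.

['ae', 'du']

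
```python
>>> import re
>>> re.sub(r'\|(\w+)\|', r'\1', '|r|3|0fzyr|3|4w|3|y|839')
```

Matches: at [0:3] → '|r|'; at [4:11] → '|0fzyr|'; at [12:16] → '|4w|'; at [17:20] → '|y|'.
The replacement refers to a captured group, so each match is rewritten using its own captured text.

'r30fzyr34w3y839'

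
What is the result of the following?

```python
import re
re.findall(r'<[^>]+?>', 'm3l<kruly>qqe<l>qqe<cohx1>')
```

Walking the string: at [3:10] → '<kruly>'; at [13:16] → '<l>'; at [19:26] → '<cohx1>'.
No capturing groups, so `findall` returns the 3 full match strings.

['<kruly>', '<l>', '<cohx1>']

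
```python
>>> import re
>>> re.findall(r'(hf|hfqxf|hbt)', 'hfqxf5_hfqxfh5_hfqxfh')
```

`|` is ordered: at each position the engine commits to the first alternative that works.
`findall` collects group 1 from each match (3 total).

['hf', 'hf', 'hf']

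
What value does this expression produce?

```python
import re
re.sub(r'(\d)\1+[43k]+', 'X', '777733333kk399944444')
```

The backreference `\1` re-matches whatever the first group consumed, character for character.
Matches: at [0:12] → '777733333kk3'; at [12:20] → '99944444'.
`sub` substitutes 'X' at each match site.

'XX'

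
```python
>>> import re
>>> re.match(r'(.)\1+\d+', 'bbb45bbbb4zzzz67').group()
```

A backreference is literal: `\1` must see the identical characters the first group matched.
`match` is anchored at position 0; if the pattern doesn't fit there, it returns None.
The match spans [0:5] → 'bbb45'.
Captured: group 1 = 'b'.

'bbb45'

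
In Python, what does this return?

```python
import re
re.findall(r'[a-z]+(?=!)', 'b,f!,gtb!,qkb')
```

The positive lookaround only admits positions where the adjacent text matches; those characters stay outside the span.
Walking the string: at [2:3] → 'f'; at [5:8] → 'gtb'.
Since nothing is captured, `findall` lists the 2 matched substrings directly.

['f', 'gtb']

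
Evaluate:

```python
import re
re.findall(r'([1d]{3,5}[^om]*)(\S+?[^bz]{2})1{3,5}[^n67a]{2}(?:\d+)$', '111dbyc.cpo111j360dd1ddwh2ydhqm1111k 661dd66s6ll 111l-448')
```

The pattern matches 3 to 5 of one of [1d], then zero or more of any character except [om] (captured); then one or more of a non-whitespace character (lazy), then exactly 2 of any character except [bz] (captured); then 3 to 5 of a literal '1', then exactly 2 of any character except [n67a]; then one or more of a digit (non-capturing group); then anchored at the end.
Matches: at [31:57] match '1111k 661dd66s6ll 111l-448', groups = ('1111k 661dd66s6', 'll ').
Multiple groups make `findall` return tuples — one 2-tuple for the one match.

[('1111k 661dd66s6', 'll ')]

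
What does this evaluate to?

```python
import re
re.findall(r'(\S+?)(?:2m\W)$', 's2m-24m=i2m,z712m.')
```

['s2m-24m=i2m,z71']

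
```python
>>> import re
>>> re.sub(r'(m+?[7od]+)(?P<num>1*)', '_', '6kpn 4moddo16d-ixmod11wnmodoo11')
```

Pattern: one or more of the literal 'm' (lazy), then one or more of one of [7od] (captured); then zero or more of a literal '1' (captured as 'num').
Matches: at [6:12] → 'moddo1'; at [17:22] → 'mod11'; at [24:31] → 'modoo11'.
Each match is replaced by '_'.

'6kpn 4_6d-ix_wn_'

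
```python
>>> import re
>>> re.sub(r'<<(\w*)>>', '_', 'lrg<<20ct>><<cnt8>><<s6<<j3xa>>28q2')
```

'lrg__<<s6_28q2'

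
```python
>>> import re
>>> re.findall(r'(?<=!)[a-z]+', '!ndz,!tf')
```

Lookahead/lookbehind check context without consuming it, so the matched span excludes the asserted characters.
Matches: at [1:4] → 'ndz'; at [6:8] → 'tf'.
With no groups in the pattern, `findall` gives back each whole match — 2 here.

['ndz', 'tf']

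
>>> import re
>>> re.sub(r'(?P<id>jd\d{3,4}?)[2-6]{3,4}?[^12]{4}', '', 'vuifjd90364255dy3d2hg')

'vuif3d2hg'

A `+?`/`*?`/`{m,n}?` starts at its minimum and grows only as far as needed for what follows to match.
Each match is replaced by ''.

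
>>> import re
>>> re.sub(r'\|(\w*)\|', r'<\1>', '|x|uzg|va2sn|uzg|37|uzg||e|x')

'<x>uzg<va2sn>uzg<37>uzg<>e|x'

Matches: at [0:3] → '|x|'; at [6:13] → '|va2sn|'; at [16:20] → '|37|'; at [23:25] → '||'.
The replacement refers to a captured group, so each match is rewritten using its own captured text.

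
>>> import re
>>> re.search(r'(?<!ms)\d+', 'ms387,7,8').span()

(3, 5)

The negative lookahead/lookbehind blocks any match where the forbidden context is present.
The match spans [3:5] → '87'.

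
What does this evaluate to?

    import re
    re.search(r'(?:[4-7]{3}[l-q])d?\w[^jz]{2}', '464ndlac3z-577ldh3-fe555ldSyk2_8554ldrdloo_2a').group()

Pattern: exactly 3 of a character in [4-7], then a character in [l-q] (non-capturing group); then optionally the literal 'd', then a word character, then exactly 2 of any character except [jz].
Unlike `match`, `search` isn't anchored — it looks for the pattern anywhere in the string.
The match spans [0:8] → '464ndlac'.

'464ndlac'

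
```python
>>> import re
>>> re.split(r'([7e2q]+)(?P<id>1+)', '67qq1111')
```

['6', '7qq', '1111', '']

`re.split` interleaves the captured-group text with the surrounding fragments.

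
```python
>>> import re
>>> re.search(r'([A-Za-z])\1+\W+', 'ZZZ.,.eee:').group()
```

'ZZZ.,.'

`\1` has to match the exact text group 1 already captured.
`re.search` tries every starting position until one works.
The match spans [0:6] → 'ZZZ.,.'.
Captured: group 1 = 'Z'.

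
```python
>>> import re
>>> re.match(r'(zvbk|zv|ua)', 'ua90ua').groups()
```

('ua',)

With `match`, the pattern is implicitly anchored at the beginning.
The match spans [0:2] → 'ua'.
Captured: group 1 = 'ua'.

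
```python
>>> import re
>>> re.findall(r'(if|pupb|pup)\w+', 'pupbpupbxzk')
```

['pupb']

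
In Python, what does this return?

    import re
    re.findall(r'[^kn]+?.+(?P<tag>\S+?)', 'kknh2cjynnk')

The pattern matches one or more of any character except [kn] (lazy), then one or more of any character; then one or more of a non-whitespace character (lazy) (captured as 'tag').
With a single group, `findall` returns only what that group captured — 1 item.

['k']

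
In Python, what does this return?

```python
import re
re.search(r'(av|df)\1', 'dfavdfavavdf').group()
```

`\1` is not a pattern — it's the concrete string captured by group 1, re-applied verbatim.
`re.search` scans for the first position where the pattern succeeds.
The match spans [6:10] → 'avav'.
Captured: group 1 = 'av'.

'avav'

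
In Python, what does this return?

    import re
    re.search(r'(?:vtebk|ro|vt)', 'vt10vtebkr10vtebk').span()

`search` walks the string left to right and returns the first match it finds.
The match spans [0:2] → 'vt'.

(0, 2)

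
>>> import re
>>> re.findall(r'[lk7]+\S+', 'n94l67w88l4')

The pattern matches one or more of one of [lk7]; then one or more of a non-whitespace character.
Scanning left to right: at [3:11] → 'l67w88l4'.
With no groups in the pattern, `findall` gives back each whole match — 1 here.

['l67w88l4']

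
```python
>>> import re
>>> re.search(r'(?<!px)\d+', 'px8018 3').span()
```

A negative assertion filters positions out without eating any characters.
`re.search` scans for the first position where the pattern succeeds.
The match spans [3:6] → '018'.

(3, 6)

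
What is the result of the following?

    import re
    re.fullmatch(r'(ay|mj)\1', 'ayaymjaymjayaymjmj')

None

`re.fullmatch` requires the pattern to consume the entire string.
Here the string isn't matched end-to-end, so the call returns None.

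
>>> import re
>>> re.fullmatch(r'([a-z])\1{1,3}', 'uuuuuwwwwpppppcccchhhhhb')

`\1` is not a pattern — it's the concrete string captured by group 1, re-applied verbatim.
`re.fullmatch` requires the pattern to consume the entire string.
Here the pattern can't cover the whole string, so the call returns None.

None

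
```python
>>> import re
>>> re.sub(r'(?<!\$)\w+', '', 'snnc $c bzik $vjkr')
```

' $c  $v'

`(?!…)`/`(?<!…)` only lets a position through if the neighbouring text does NOT match; no characters are consumed.
Matches: at [0:4] → 'snnc'; at [8:12] → 'bzik'; at [15:18] → 'jkr'.
`sub` substitutes '' at each match site.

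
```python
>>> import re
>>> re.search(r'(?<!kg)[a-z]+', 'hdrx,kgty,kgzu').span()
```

(0, 4)

The negative lookaround is zero-width — it rules out positions where the adjacent text would match, without consuming anything.
`search` walks the string left to right and returns the first match it finds.
The match spans [0:4] → 'hdrx'.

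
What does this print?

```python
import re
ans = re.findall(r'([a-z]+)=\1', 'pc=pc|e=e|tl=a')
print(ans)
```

After group 1 captures some text, `\1` only succeeds where that same text appears again.
Matches: at [0:5] match 'pc=pc', group 1 = 'pc'; at [6:9] match 'e=e', group 1 = 'e'.
One capturing group, so `findall` returns just the captured substring from each match — 2 in all.

['pc', 'e']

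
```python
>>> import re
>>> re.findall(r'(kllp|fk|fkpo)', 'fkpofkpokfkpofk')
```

Alternation isn't longest-match — the leftmost alternative that fits at this position is chosen.
Walking the string: at [0:2] match 'fk', group 1 = 'fk'; at [4:6] match 'fk', group 1 = 'fk'; at [9:11] match 'fk', group 1 = 'fk'; at [13:15] match 'fk', group 1 = 'fk'.
With a single group, `findall` returns only what that group captured — 4 items.

['fk', 'fk', 'fk', 'fk']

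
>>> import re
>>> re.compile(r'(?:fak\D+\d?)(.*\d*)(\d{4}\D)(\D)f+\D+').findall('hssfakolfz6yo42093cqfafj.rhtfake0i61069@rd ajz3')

[('yo4', '2093c', 'q')]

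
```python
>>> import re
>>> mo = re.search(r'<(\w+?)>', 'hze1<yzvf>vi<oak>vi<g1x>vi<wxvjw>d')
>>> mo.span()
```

The match spans [4:10] → '<yzvf>'.

(4, 10)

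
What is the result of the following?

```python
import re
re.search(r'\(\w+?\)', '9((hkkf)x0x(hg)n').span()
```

`re.search` scans for the first position where the pattern succeeds.
The match spans [2:8] → '(hkkf)'.

(2, 8)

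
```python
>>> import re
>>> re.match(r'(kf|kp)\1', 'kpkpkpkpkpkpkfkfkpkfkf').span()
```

A backreference is literal: `\1` must see the identical characters the first group matched.
`re.match` only tries the pattern at the start of the string.
The match spans [0:4] → 'kpkp'.
Captured: group 1 = 'kp'.

(0, 4)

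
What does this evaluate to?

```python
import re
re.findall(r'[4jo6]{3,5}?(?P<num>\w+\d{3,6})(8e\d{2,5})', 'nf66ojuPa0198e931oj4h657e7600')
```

[('juPa019', '8e931')]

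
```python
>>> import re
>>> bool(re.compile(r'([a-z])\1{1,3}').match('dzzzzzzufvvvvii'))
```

False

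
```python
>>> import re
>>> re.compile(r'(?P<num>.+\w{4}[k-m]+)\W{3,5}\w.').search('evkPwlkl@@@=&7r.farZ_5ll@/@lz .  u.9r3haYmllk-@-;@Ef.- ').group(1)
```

The match spans [0:52] → 'evkPwlkl@@@=&7r.farZ_5ll@/@lz .  u.9r3haYmllk-@-;@Ef'.
Captured: group 1 = 'evkPwlkl@@@=&7r.farZ_5ll@/@lz .  u.9r3haYmllk'.

'evkPwlkl@@@=&7r.farZ_5ll@/@lz .  u.9r3haYmllk'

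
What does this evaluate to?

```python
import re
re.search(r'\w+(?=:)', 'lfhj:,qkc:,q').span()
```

(0, 4)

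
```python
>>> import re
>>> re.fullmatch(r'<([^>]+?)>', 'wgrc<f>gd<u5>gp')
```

None

For `fullmatch`, every character of the input must be accounted for by the pattern.
Here the pattern can't cover the whole string, so the call returns None.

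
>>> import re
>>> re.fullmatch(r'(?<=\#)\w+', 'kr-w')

None

The `(?=…)`/`(?<=…)` assertion just peeks at neighbouring text; it doesn't advance the match position.
`fullmatch` succeeds only if the pattern covers the string from start to end.
Here the pattern can't cover the whole string, so the call returns None.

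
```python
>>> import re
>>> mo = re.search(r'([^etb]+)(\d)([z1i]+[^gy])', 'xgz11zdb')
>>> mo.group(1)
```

'xgz1'

This matches one or more of any character except [etb] (captured); then a digit (captured); then one or more of one of [z1i], then any character except [gy] (captured).
`re.search` tries every starting position until one works.
The match spans [0:7] → 'xgz11zd'.
Captured: group 1 = 'xgz1', group 2 = '1', group 3 = 'zd'.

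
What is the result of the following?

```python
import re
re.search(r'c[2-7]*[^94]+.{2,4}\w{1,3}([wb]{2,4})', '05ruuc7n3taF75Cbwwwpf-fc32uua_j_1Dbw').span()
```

Pattern: a literal 'c', then zero or more of a character in [2-7], then one or more of any character except [94]; then 2 to 4 of any character, then 1 to 3 of a word character; then 2 to 4 of one of [wb] (captured).
`search` walks the string left to right and returns the first match it finds.
The match spans [5:36] → 'c7n3taF75Cbwwwpf-fc32uua_j_1Dbw'.
Captured: group 1 = 'bw'.

(5, 36)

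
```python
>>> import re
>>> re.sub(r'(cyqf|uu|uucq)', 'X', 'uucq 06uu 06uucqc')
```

Alternation tries branches left to right and keeps the first one that lets the overall match succeed at that position.
Matches: at [0:2] → 'uu'; at [7:9] → 'uu'; at [12:14] → 'uu'.
Each match is replaced by 'X'.

'Xcq 06X 06Xcqc'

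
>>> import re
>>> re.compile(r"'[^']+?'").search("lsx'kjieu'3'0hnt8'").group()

`re.search` tries every starting position until one works.
The match spans [3:10] → "'kjieu'".

"'kjieu'"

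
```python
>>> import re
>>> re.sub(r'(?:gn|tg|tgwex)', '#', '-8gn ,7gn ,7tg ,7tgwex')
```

'-8# ,7# ,7# ,7#wex'

Branches in `(...|...)` are attempted left-to-right; the first branch that allows the whole pattern to succeed is taken.
`sub` substitutes '#' at each match site.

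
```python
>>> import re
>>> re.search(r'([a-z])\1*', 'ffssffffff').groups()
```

A backreference is literal: `\1` must see the identical characters the first group matched.
`search` walks the string left to right and returns the first match it finds.
The match spans [0:2] → 'ff'.
Captured: group 1 = 'f'.

('f',)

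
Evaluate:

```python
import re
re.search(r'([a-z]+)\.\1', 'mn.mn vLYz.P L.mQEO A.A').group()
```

A backreference is literal: `\1` must see the identical characters the first group matched.
`search` walks the string left to right and returns the first match it finds.
The match spans [0:5] → 'mn.mn'.
Captured: group 1 = 'mn'.

'mn.mn'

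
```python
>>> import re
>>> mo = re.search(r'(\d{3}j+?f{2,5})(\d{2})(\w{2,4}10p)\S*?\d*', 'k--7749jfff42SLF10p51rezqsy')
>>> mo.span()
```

(4, 21)

This matches exactly 3 of a digit, then one or more of the literal 'j' (lazy), then 2 to 5 of a literal 'f' (captured); then exactly 2 of a digit (captured); then 2 to 4 of a word character, then the literal '10p' (captured); then zero or more of a non-whitespace character (lazy), then zero or more of a digit.
A `+?`/`*?`/`{m,n}?` starts at its minimum and grows only as far as needed for what follows to match.
`re.search` tries every starting position until one works.
The match spans [4:21] → '749jfff42SLF10p51'.
Captured: group 1 = '749jfff', group 2 = '42', group 3 = 'SLF10p'.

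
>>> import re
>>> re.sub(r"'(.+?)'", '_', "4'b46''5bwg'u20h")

The `?` after the quantifier makes it lazy — it takes as little as possible before letting the rest of the pattern try.
`sub` substitutes '_' at each match site.

'4__u20h'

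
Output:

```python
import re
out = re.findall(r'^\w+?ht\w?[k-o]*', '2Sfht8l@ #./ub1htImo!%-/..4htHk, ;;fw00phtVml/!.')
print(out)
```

This matches anchored at the start of the string; then one or more of a word character (lazy); then the literal 'ht', then optionally a word character, then zero or more of a character in [k-o].
`findall` yields the raw match text (1 of them) because the pattern has no groups.

['2Sfht8l']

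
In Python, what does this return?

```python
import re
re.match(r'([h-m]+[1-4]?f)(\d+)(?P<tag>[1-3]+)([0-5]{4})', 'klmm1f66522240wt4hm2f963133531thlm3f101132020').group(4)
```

This matches one or more of a character in [h-m], then optionally a character in [1-4], then the literal 'f' (captured); then one or more of a digit (captured); then one or more of a character in [1-3] (captured as 'tag'); then exactly 4 of a character in [0-5] (captured).
With `match`, the pattern is implicitly anchored at the beginning.
The match spans [0:14] → 'klmm1f66522240'.
Captured: group 1 = 'klmm1f', group 2 = '665', group 3 = '2', group 4 = '2240'.

'2240'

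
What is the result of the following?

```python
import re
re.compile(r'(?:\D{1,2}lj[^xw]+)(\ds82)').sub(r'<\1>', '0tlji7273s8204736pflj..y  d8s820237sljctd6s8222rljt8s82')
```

'0<8s82>'

`\1` in the replacement pulls in group 1's text for each match.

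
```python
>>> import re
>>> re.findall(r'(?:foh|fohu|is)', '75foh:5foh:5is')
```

['foh', 'foh', 'is']

Matches: at [2:5] → 'foh'; at [7:10] → 'foh'; at [12:14] → 'is'.
No capturing groups, so `findall` returns the 3 full match strings.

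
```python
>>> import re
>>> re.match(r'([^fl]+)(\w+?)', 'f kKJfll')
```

Pattern: one or more of any character except [fl] (captured); then one or more of a word character (lazy) (captured).
With `match`, the pattern is implicitly anchored at the beginning.
Here the pattern fails at index 0, so the call returns None.

None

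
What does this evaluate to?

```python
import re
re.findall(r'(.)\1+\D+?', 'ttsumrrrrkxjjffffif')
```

['t', 'r', 'j', 'f']

A backreference is literal: `\1` must see the identical characters the first group matched.
With a single group, `findall` returns only what that group captured — 4 items.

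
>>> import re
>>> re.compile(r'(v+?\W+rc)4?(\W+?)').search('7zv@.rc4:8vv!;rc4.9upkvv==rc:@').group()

The pattern matches one or more of the literal 'v' (lazy), then one or more of a non-word character, then the literal 'rc' (captured); then optionally a literal '4'; then one or more of a non-word character (lazy) (captured).
`re.search` tries every starting position until one works.
The match spans [2:9] → 'v@.rc4:'.
Captured: group 1 = 'v@.rc', group 2 = ':'.

'v@.rc4:'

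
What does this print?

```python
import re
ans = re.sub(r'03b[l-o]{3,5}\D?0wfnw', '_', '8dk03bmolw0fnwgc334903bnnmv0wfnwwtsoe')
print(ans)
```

Pattern: the literal '03b', then 3 to 5 of a character in [l-o], then optionally a non-digit; then the literal '0wf', then the literal 'n', then the literal 'w'.
Matches: at [20:32] → '03bnnmv0wfnw'.
Every occurrence is swapped for '_'.

8dk03bmolw0fnwgc3349_wtsoe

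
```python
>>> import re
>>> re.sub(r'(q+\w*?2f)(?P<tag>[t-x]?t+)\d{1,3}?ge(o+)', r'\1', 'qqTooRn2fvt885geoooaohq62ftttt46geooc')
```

'qqTooRn2faohq62fc'

This matches one or more of the literal 'q', then zero or more of a word character (lazy), then the literal '2f' (captured); then optionally a character in [t-x], then one or more of the literal 't' (captured as 'tag'); then 1 to 3 of a digit (lazy), then the literal 'ge'; then one or more of a literal 'o' (captured).
Because the quantifier is non-greedy, it stops expanding at the earliest point where the rest of the pattern can succeed.
Matches: at [0:19] → 'qqTooRn2fvt885geooo'; at [22:36] → 'q62ftttt46geoo'.
`\1` in the replacement pulls in group 1's text for each match.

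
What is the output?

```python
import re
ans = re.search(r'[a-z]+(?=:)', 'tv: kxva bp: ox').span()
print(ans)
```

The lookaround is zero-width — it requires the adjacent text to match without consuming it, so the asserted text isn't part of the match.
The match spans [0:2] → 'tv'.

(0, 2)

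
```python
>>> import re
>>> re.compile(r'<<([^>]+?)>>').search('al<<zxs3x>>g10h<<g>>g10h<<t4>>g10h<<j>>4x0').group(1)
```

The match spans [2:11] → '<<zxs3x>>'.
Captured: group 1 = 'zxs3x'.

'zxs3x'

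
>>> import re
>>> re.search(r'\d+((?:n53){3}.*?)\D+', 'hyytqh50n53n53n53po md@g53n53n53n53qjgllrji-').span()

(6, 24)

The pattern matches one or more of a digit; then the literal 'n53' repeated 3 times, then zero or more of any character (lazy) (captured); then one or more of a non-digit.
Unlike `match`, `search` isn't anchored — it looks for the pattern anywhere in the string.
The match spans [6:24] → '50n53n53n53po md@g'.
Captured: group 1 = 'n53n53n53'.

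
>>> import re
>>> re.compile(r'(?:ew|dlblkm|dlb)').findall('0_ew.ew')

['ew', 'ew']

Scanning left to right: at [2:4] → 'ew'; at [5:7] → 'ew'.
`findall` yields the raw match text (2 of them) because the pattern has no groups.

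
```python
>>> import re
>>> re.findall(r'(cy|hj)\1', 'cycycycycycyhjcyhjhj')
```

['cy', 'cy', 'cy', 'hj']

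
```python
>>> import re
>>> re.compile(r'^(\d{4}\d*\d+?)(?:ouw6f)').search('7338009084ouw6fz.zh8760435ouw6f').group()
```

The match spans [0:15] → '7338009084ouw6f'.

'7338009084ouw6f'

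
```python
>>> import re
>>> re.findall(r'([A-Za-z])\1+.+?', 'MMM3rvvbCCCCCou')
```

A backreference is literal: `\1` must see the identical characters the first group matched.
Scanning left to right: at [0:4] match 'MMM3', group 1 = 'M'; at [5:8] match 'vvb', group 1 = 'v'; at [8:14] match 'CCCCCo', group 1 = 'C'.
Because there's exactly one group, `findall` drops the full match and keeps group 1 from each hit.

['M', 'v', 'C']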